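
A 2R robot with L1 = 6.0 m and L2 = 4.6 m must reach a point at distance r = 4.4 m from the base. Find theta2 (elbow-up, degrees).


cos(theta2) = (r^2 - L1^2 - L2^2) / (2*L1*L2)
cos(theta2) = (19.36 - 36.0 - 21.16) / 55.2
cos(theta2) = -0.684783
theta2 = 133.2185 degrees


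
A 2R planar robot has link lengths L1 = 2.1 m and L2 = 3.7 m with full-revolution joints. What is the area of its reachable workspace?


r_max = L1 + L2 = 5.8 m
r_min = |L1 - L2| = 1.6 m
Area = pi*(r_max^2 - r_min^2)
= pi*(33.64 - 2.56)
= pi * 31.08
= 97.6407 m^2


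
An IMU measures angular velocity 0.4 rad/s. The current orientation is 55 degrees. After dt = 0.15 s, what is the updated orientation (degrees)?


delta_theta = w * dt = 0.4 * 0.15 = 0.06 rad
= 3.4377 deg
theta_new = 55 + 3.4377 = 58.4377 deg


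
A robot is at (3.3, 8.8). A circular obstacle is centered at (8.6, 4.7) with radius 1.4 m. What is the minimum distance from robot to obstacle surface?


center_dist = sqrt((3.3-8.6)^2 + (8.8-4.7)^2)
= sqrt(28.09 + 16.81)
= 6.7007
min_dist = center_dist - radius = 6.7007 - 1.4 = 5.3007 m


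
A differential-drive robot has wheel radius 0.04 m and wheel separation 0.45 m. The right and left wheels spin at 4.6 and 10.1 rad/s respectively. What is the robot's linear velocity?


vR = r*wR = 0.04*4.6 = 0.184 m/s
vL = r*wL = 0.04*10.1 = 0.404 m/s
v = (vR+vL)/2 = 0.294 m/s
omega = (vR-vL)/L = -0.4889 rad/s
linear velocity = 0.294 m/s


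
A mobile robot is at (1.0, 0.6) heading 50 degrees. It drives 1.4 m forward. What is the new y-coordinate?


y_new = y0 + d*sin(theta)
= 0.6 + 1.4*sin(50)
= 0.6 + 1.0725
= 1.6725


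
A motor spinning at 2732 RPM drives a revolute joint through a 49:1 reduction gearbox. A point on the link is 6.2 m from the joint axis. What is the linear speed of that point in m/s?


omega_motor = 2732 * 2*pi/60 = 286.0944 rad/s
omega_joint = omega_motor / 49 = 5.8387 rad/s
v = omega_joint * r = 5.8387 * 6.2
= 36.1997 m/s


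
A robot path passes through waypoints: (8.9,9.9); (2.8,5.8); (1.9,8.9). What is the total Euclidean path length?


Segment lengths:
  seg1 = sqrt((-6.1)^2 + (-4.1)^2) = 7.3498
  seg2 = sqrt((-0.9)^2 + (3.1)^2) = 3.228
Total = 10.5778


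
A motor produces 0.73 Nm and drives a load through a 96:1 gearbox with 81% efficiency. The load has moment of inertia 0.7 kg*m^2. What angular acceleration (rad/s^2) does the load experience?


tau_out = tau_motor * N * eta
= 0.73 * 96 * 0.81 = 56.7648 Nm
alpha = tau_out / I = 56.7648 / 0.7
= 81.0926 rad/s^2


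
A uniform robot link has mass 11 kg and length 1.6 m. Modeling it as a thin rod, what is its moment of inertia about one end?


I = (1/3) * m * L^2
= (1/3) * 11 * 1.6^2
= 0.333333 * 11 * 2.56
= 9.3867 kg*m^2


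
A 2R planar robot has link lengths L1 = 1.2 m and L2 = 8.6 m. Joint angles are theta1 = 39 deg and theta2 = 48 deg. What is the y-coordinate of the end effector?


Convert angles to radians: theta1 = 0.6807, theta2 = 0.8378
y = L1*sin(theta1) + L2*sin(theta1+theta2)
y = 0.7552 + 8.5882
y = 9.3434


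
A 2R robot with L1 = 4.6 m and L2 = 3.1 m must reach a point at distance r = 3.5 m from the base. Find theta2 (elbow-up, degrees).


cos(theta2) = (r^2 - L1^2 - L2^2) / (2*L1*L2)
cos(theta2) = (12.25 - 21.16 - 9.61) / 28.52
cos(theta2) = -0.649369
theta2 = 130.494 degrees


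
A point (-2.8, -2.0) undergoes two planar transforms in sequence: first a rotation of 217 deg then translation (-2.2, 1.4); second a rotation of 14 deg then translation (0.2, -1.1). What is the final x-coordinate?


After transform 1:
x1 = cos(217)*-2.8 - sin(217)*-2.0 + -2.2 = -1.1675
y1 = sin(217)*-2.8 + cos(217)*-2.0 + 1.4 = 4.6824
After transform 2:
x2 = cos(14)*-1.1675 - sin(14)*4.6824 + 0.2
= -2.0655


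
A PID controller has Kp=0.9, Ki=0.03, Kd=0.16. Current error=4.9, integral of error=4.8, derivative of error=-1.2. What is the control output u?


u = Kp*e + Ki*int(e) + Kd*de/dt
= 0.9*4.9 + 0.03*4.8 + 0.16*(-1.2)
= 4.41 + 0.144 + -0.192
= 4.362


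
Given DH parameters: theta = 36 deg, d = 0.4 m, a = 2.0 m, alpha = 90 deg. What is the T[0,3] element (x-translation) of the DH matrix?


T[0,3] = a * cos(theta)
= 2.0 * cos(36 deg)
= 2.0 * 0.809
= 1.618


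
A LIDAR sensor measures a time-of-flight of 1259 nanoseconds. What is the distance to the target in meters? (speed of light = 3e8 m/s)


tof = 1259 ns = 1.259e-06 s
dist = c * tof / 2
= 3e8 * 1.259e-06 / 2
= 188.85 m


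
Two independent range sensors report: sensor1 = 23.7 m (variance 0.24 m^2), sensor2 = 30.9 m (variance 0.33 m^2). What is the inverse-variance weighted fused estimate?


w1 = (1/var1) / (1/var1 + 1/var2)
   = 4.1667 / (4.1667 + 3.0303) = 0.5789
w2 = 1 - w1 = 0.4211
fused = w1*s1 + w2*s2 = 13.7211 + 13.0105
= 26.7316 m


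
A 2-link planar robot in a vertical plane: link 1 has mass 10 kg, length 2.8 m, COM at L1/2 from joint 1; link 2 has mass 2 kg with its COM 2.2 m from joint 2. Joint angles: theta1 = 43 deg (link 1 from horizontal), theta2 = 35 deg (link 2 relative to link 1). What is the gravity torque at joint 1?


Horizontal distance from joint 1 to link-1 COM:
  x_c1 = (L1/2)*cos(t1) = 1.4 * 0.7314 = 1.0239 m
Horizontal distance from joint 1 to link-2 COM:
  x_c2 = L1*cos(t1) + Lc2*cos(t1+t2)
       = 2.8*0.7314 + 2.2*0.2079 = 2.5052 m
tau1 = m1*g*x_c1 + m2*g*x_c2
     = 10*9.81*1.0239 + 2*9.81*2.5052
     = 100.4441 + 49.1519
     = 149.5961 Nm


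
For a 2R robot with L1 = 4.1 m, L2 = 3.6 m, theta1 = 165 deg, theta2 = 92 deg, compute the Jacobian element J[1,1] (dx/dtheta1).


J[1,1] = -L1*sin(t1) - L2*sin(t1+t2)
= -4.1*sin(165) - 3.6*sin(257)
= 2.4466


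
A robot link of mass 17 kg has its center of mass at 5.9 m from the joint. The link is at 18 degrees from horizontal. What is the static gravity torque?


tau = m*g*L*cos(angle)
= 17 * 9.81 * 5.9 * cos(18 deg)
= 17 * 9.81 * 5.9 * 0.9511
= 935.7854 Nm


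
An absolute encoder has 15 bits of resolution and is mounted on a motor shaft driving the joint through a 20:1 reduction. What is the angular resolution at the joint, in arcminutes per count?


counts = 2^15 = 32768
effective counts at joint = 32768 * 20 = 655360
resolution = 360*60 / 655360
= 0.033 arcmin/count


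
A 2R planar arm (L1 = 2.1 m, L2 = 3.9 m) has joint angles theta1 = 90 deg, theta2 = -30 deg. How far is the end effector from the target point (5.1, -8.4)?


End effector via forward kinematics:
x = L1*cos(t1) + L2*cos(t1+t2) = 1.95
y = L1*sin(t1) + L2*sin(t1+t2) = 5.4775
Distance to target:
d = sqrt((5.1 - 1.95)^2 + (-8.4 - 5.4775)^2)
= sqrt(9.9225 + 192.585)
= 14.2305 m


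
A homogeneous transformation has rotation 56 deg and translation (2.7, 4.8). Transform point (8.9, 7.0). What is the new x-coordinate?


x' = cos(theta)*px - sin(theta)*py + tx
= 0.5592*8.9 - 0.829*7.0 + 2.7
= 1.8736


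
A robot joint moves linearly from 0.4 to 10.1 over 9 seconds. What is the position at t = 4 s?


s = t/T = 4/9 = 0.4444
p(t) = p0 + (pf-p0)*s
= 0.4 + (10.1 - 0.4) * 0.4444
= 4.7111


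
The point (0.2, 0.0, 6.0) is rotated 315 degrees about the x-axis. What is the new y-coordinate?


Rotation about x-axis: y' = y*cos(theta) - z*sin(theta)
= 0.0 * 0.7071 - 6.0 * -0.7071
= 4.2426


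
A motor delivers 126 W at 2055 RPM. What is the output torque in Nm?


omega = 2055 * 2*pi/60 = 215.1991 rad/s
tau = P / omega = 126 / 215.1991
= 0.5855 Nm


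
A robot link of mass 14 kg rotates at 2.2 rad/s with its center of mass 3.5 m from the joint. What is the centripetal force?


F = m * omega^2 * r
= 14 * 2.2^2 * 3.5
= 14 * 4.84 * 3.5
= 237.16 N


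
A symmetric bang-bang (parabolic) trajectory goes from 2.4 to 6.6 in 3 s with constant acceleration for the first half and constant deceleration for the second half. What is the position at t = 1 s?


Symmetric rest-to-rest: each phase covers (pf-p0)/2 in time T/2. 0.5*a*(T/2)^2 = (pf-p0)/2 => a = 4*(pf-p0)/T^2
a = 4*(6.6-2.4)/3^2 = 1.8667
t = 1 is in the acceleration phase (t <= T/2).
p = p0 + 0.5*a*t^2 = 2.4 + 0.5*1.8667*1^2
= 3.3333


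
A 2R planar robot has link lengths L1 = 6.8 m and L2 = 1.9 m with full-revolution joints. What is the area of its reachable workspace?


r_max = L1 + L2 = 8.7 m
r_min = |L1 - L2| = 4.9 m
Area = pi*(r_max^2 - r_min^2)
= pi*(75.69 - 24.01)
= pi * 51.68
= 162.3575 m^2


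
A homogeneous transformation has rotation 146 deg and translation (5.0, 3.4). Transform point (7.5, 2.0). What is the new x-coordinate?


x' = cos(theta)*px - sin(theta)*py + tx
= -0.829*7.5 - 0.5592*2.0 + 5.0
= -2.3362


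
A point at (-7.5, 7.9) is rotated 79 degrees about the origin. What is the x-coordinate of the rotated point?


x' = x*cos(theta) - y*sin(theta)
cos(79 deg) = 0.1908, sin(79 deg) = 0.9816
x' = -7.5 * 0.1908 - 7.9 * 0.9816
= -1.4311 - 7.7549
= -9.1859


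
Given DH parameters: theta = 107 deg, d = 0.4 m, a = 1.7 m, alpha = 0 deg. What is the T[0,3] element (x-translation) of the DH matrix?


T[0,3] = a * cos(theta)
= 1.7 * cos(107 deg)
= 1.7 * -0.2924
= -0.497


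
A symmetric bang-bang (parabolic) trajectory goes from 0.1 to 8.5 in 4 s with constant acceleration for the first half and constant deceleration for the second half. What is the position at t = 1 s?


Symmetric rest-to-rest: each phase covers (pf-p0)/2 in time T/2. 0.5*a*(T/2)^2 = (pf-p0)/2 => a = 4*(pf-p0)/T^2
a = 4*(8.5-0.1)/4^2 = 2.1
t = 1 is in the acceleration phase (t <= T/2).
p = p0 + 0.5*a*t^2 = 0.1 + 0.5*2.1*1^2
= 1.15


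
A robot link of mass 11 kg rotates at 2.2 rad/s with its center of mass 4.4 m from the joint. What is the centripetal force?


F = m * omega^2 * r
= 11 * 2.2^2 * 4.4
= 11 * 4.84 * 4.4
= 234.256 N


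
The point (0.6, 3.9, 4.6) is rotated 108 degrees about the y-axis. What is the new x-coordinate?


Rotation about y-axis: x' = x*cos(theta) + z*sin(theta)
= 0.6 * -0.309 + 4.6 * 0.9511
= 4.1894


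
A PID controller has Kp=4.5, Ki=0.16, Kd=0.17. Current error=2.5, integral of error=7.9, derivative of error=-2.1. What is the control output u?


u = Kp*e + Ki*int(e) + Kd*de/dt
= 4.5*2.5 + 0.16*7.9 + 0.17*(-2.1)
= 11.25 + 1.264 + -0.357
= 12.157


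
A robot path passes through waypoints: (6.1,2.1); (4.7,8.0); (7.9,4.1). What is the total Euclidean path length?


Segment lengths:
  seg1 = sqrt((-1.4)^2 + (5.9)^2) = 6.0638
  seg2 = sqrt((3.2)^2 + (-3.9)^2) = 5.0448
Total = 11.1086


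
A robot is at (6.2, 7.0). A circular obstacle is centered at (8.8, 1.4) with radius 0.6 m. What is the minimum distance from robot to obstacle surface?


center_dist = sqrt((6.2-8.8)^2 + (7.0-1.4)^2)
= sqrt(6.76 + 31.36)
= 6.1741
min_dist = center_dist - radius = 6.1741 - 0.6 = 5.5741 m


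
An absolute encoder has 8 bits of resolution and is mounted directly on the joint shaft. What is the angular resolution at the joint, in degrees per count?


counts = 2^8 = 256
resolution = 360 / 256
= 1.4062 deg/count


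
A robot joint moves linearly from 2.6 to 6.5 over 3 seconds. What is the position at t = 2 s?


s = t/T = 2/3 = 0.6667
p(t) = p0 + (pf-p0)*s
= 2.6 + (6.5 - 2.6) * 0.6667
= 5.2


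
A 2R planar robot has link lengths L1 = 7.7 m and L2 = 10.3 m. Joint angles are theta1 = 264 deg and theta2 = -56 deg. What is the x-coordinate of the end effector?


Convert angles to radians: theta1 = 4.6077, theta2 = -0.9774
x = L1*cos(theta1) + L2*cos(theta1+theta2)
x = -0.8049 + -9.0944
x = -9.8992


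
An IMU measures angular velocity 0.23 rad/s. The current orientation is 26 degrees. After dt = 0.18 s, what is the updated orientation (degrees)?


delta_theta = w * dt = 0.23 * 0.18 = 0.0414 rad
= 2.372 deg
theta_new = 26 + 2.372 = 28.372 deg


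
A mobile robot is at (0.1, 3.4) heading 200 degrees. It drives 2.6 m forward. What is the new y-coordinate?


y_new = y0 + d*sin(theta)
= 3.4 + 2.6*sin(200)
= 3.4 + -0.8893
= 2.5107


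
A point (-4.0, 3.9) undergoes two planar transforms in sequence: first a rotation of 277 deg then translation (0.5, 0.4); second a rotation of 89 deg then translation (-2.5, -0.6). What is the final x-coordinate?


After transform 1:
x1 = cos(277)*-4.0 - sin(277)*3.9 + 0.5 = 3.8835
y1 = sin(277)*-4.0 + cos(277)*3.9 + 0.4 = 4.8455
After transform 2:
x2 = cos(89)*3.8835 - sin(89)*4.8455 + -2.5
= -7.277


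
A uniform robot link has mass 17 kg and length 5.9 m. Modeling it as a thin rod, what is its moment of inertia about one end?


I = (1/3) * m * L^2
= (1/3) * 17 * 5.9^2
= 0.333333 * 17 * 34.81
= 197.2567 kg*m^2


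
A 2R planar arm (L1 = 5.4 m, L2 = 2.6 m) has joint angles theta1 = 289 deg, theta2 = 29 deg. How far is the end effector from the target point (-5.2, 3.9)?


End effector via forward kinematics:
x = L1*cos(t1) + L2*cos(t1+t2) = 3.6902
y = L1*sin(t1) + L2*sin(t1+t2) = -6.8455
Distance to target:
d = sqrt((-5.2 - 3.6902)^2 + (3.9 - -6.8455)^2)
= sqrt(79.0364 + 115.4666)
= 13.9464 m


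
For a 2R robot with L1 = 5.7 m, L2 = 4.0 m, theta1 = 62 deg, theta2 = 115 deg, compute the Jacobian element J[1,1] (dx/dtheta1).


J[1,1] = -L1*sin(t1) - L2*sin(t1+t2)
= -5.7*sin(62) - 4.0*sin(177)
= -5.2421


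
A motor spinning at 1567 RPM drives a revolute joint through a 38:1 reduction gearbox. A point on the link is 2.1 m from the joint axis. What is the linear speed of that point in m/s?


omega_motor = 1567 * 2*pi/60 = 164.0959 rad/s
omega_joint = omega_motor / 38 = 4.3183 rad/s
v = omega_joint * r = 4.3183 * 2.1
= 9.0685 m/s


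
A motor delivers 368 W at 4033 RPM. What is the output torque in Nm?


omega = 4033 * 2*pi/60 = 422.3348 rad/s
tau = P / omega = 368 / 422.3348
= 0.8713 Nm


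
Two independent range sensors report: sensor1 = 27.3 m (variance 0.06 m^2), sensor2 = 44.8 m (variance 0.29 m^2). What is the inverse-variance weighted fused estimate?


w1 = (1/var1) / (1/var1 + 1/var2)
   = 16.6667 / (16.6667 + 3.4483) = 0.8286
w2 = 1 - w1 = 0.1714
fused = w1*s1 + w2*s2 = 22.62 + 7.68
= 30.3 m


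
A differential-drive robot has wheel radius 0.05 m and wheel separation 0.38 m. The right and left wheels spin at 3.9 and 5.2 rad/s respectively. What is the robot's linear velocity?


vR = r*wR = 0.05*3.9 = 0.195 m/s
vL = r*wL = 0.05*5.2 = 0.26 m/s
v = (vR+vL)/2 = 0.2275 m/s
omega = (vR-vL)/L = -0.1711 rad/s
linear velocity = 0.2275 m/s


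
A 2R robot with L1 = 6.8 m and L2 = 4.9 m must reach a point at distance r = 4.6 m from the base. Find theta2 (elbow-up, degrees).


cos(theta2) = (r^2 - L1^2 - L2^2) / (2*L1*L2)
cos(theta2) = (21.16 - 46.24 - 24.01) / 66.64
cos(theta2) = -0.736645
theta2 = 137.4464 degrees


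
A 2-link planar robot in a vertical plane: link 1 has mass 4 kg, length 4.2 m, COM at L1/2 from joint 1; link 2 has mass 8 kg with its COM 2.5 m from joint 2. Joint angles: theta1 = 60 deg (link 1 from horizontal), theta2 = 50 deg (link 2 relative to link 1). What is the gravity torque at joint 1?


Horizontal distance from joint 1 to link-1 COM:
  x_c1 = (L1/2)*cos(t1) = 2.1 * 0.5 = 1.05 m
Horizontal distance from joint 1 to link-2 COM:
  x_c2 = L1*cos(t1) + Lc2*cos(t1+t2)
       = 4.2*0.5 + 2.5*-0.342 = 1.2449 m
tau1 = m1*g*x_c1 + m2*g*x_c2
     = 4*9.81*1.05 + 8*9.81*1.2449
     = 41.202 + 97.7036
     = 138.9056 Nm


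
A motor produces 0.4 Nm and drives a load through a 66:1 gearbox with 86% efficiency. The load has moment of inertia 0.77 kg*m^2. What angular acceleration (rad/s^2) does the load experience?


tau_out = tau_motor * N * eta
= 0.4 * 66 * 0.86 = 22.704 Nm
alpha = tau_out / I = 22.704 / 0.77
= 29.4857 rad/s^2


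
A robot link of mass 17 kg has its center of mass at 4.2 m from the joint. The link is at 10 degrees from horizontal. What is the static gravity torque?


tau = m*g*L*cos(angle)
= 17 * 9.81 * 4.2 * cos(10 deg)
= 17 * 9.81 * 4.2 * 0.9848
= 689.7928 Nm


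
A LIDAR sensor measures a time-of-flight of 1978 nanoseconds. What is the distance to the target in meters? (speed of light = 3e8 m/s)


tof = 1978 ns = 1.978e-06 s
dist = c * tof / 2
= 3e8 * 1.978e-06 / 2
= 296.7 m


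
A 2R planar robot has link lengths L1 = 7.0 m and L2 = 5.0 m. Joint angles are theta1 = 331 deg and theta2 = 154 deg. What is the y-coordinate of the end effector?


Convert angles to radians: theta1 = 5.777, theta2 = 2.6878
y = L1*sin(theta1) + L2*sin(theta1+theta2)
y = -3.3937 + 4.0958
y = 0.7021


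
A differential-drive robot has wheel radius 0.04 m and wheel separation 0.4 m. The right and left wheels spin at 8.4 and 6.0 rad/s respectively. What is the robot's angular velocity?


vR = r*wR = 0.04*8.4 = 0.336 m/s
vL = r*wL = 0.04*6.0 = 0.24 m/s
v = (vR+vL)/2 = 0.288 m/s
omega = (vR-vL)/L = 0.24 rad/s
angular velocity = 0.24 rad/s


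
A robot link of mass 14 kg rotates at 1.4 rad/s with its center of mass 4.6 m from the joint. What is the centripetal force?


F = m * omega^2 * r
= 14 * 1.4^2 * 4.6
= 14 * 1.96 * 4.6
= 126.224 N


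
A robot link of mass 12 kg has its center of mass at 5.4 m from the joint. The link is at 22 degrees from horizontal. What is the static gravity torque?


tau = m*g*L*cos(angle)
= 12 * 9.81 * 5.4 * cos(22 deg)
= 12 * 9.81 * 5.4 * 0.9272
= 589.3997 Nm


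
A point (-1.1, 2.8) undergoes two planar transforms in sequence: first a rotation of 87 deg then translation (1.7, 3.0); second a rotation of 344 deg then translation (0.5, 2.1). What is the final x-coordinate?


After transform 1:
x1 = cos(87)*-1.1 - sin(87)*2.8 + 1.7 = -1.1537
y1 = sin(87)*-1.1 + cos(87)*2.8 + 3.0 = 2.048
After transform 2:
x2 = cos(344)*-1.1537 - sin(344)*2.048 + 0.5
= -0.0445


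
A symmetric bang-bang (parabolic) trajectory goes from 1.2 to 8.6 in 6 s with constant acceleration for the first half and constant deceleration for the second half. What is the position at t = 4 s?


Symmetric rest-to-rest: each phase covers (pf-p0)/2 in time T/2. 0.5*a*(T/2)^2 = (pf-p0)/2 => a = 4*(pf-p0)/T^2
a = 4*(8.6-1.2)/6^2 = 0.8222
t = 4 is in the deceleration phase (t > T/2).
p = pf - 0.5*a*(T-t)^2 = 8.6 - 0.5*0.8222*2^2
= 6.9556


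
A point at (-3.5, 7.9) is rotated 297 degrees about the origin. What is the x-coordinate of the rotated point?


x' = x*cos(theta) - y*sin(theta)
cos(297 deg) = 0.454, sin(297 deg) = -0.891
x' = -3.5 * 0.454 - 7.9 * -0.891
= -1.589 - -7.039
= 5.45


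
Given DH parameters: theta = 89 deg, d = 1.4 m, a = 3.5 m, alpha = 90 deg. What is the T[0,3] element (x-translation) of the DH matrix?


T[0,3] = a * cos(theta)
= 3.5 * cos(89 deg)
= 3.5 * 0.0175
= 0.0611


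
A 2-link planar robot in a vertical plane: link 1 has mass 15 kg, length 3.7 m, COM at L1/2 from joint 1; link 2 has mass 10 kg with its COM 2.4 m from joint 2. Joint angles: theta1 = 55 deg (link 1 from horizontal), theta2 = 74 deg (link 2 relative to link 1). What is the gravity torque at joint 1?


Horizontal distance from joint 1 to link-1 COM:
  x_c1 = (L1/2)*cos(t1) = 1.85 * 0.5736 = 1.0611 m
Horizontal distance from joint 1 to link-2 COM:
  x_c2 = L1*cos(t1) + Lc2*cos(t1+t2)
       = 3.7*0.5736 + 2.4*-0.6293 = 0.6119 m
tau1 = m1*g*x_c1 + m2*g*x_c2
     = 15*9.81*1.0611 + 10*9.81*0.6119
     = 156.1433 + 60.0238
     = 216.1671 Nm


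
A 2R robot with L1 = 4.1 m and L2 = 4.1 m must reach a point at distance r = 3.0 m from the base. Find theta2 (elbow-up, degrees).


cos(theta2) = (r^2 - L1^2 - L2^2) / (2*L1*L2)
cos(theta2) = (9.0 - 16.81 - 16.81) / 33.62
cos(theta2) = -0.732302
theta2 = 137.0797 degrees


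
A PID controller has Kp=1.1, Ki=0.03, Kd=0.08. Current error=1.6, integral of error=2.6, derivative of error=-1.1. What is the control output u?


u = Kp*e + Ki*int(e) + Kd*de/dt
= 1.1*1.6 + 0.03*2.6 + 0.08*(-1.1)
= 1.76 + 0.078 + -0.088
= 1.75


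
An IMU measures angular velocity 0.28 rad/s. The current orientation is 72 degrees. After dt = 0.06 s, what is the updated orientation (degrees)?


delta_theta = w * dt = 0.28 * 0.06 = 0.0168 rad
= 0.9626 deg
theta_new = 72 + 0.9626 = 72.9626 deg


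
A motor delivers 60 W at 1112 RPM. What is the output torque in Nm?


omega = 1112 * 2*pi/60 = 116.4484 rad/s
tau = P / omega = 60 / 116.4484
= 0.5152 Nm


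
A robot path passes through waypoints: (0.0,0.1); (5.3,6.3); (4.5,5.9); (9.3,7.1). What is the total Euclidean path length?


Segment lengths:
  seg1 = sqrt((5.3)^2 + (6.2)^2) = 8.1566
  seg2 = sqrt((-0.8)^2 + (-0.4)^2) = 0.8944
  seg3 = sqrt((4.8)^2 + (1.2)^2) = 4.9477
Total = 13.9987


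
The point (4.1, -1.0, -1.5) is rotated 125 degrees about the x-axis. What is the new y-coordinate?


Rotation about x-axis: y' = y*cos(theta) - z*sin(theta)
= -1.0 * -0.5736 - -1.5 * 0.8192
= 1.8023


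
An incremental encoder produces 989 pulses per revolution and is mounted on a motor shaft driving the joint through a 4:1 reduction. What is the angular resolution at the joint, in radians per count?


counts per rev = 989
effective counts at joint = 989 * 4 = 3956
resolution = 2*pi / 3956
= 0.0016 rad/count


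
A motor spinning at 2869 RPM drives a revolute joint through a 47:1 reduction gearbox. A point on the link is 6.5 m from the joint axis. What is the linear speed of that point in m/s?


omega_motor = 2869 * 2*pi/60 = 300.441 rad/s
omega_joint = omega_motor / 47 = 6.3924 rad/s
v = omega_joint * r = 6.3924 * 6.5
= 41.5503 m/s


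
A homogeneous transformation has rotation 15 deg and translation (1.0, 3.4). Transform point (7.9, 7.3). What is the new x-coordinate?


x' = cos(theta)*px - sin(theta)*py + tx
= 0.9659*7.9 - 0.2588*7.3 + 1.0
= 6.7414


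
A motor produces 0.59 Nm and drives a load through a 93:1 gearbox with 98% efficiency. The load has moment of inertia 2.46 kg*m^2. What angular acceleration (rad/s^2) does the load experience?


tau_out = tau_motor * N * eta
= 0.59 * 93 * 0.98 = 53.7726 Nm
alpha = tau_out / I = 53.7726 / 2.46
= 21.8588 rad/s^2


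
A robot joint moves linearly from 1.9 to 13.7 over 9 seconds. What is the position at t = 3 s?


s = t/T = 3/9 = 0.3333
p(t) = p0 + (pf-p0)*s
= 1.9 + (13.7 - 1.9) * 0.3333
= 5.8333


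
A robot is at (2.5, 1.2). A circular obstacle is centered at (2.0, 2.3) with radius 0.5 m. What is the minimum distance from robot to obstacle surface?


center_dist = sqrt((2.5-2.0)^2 + (1.2-2.3)^2)
= sqrt(0.25 + 1.21)
= 1.2083
min_dist = center_dist - radius = 1.2083 - 0.5 = 0.7083 m


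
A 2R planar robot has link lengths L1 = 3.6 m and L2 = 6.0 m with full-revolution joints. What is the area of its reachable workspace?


r_max = L1 + L2 = 9.6 m
r_min = |L1 - L2| = 2.4 m
Area = pi*(r_max^2 - r_min^2)
= pi*(92.16 - 5.76)
= pi * 86.4
= 271.4336 m^2


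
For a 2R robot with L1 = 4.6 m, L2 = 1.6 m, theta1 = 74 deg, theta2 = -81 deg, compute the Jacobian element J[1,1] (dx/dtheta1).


J[1,1] = -L1*sin(t1) - L2*sin(t1+t2)
= -4.6*sin(74) - 1.6*sin(-7)
= -4.2268


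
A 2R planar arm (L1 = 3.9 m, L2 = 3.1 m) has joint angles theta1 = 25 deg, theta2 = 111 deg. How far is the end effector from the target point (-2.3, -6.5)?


End effector via forward kinematics:
x = L1*cos(t1) + L2*cos(t1+t2) = 1.3046
y = L1*sin(t1) + L2*sin(t1+t2) = 3.8017
Distance to target:
d = sqrt((-2.3 - 1.3046)^2 + (-6.5 - 3.8017)^2)
= sqrt(12.9935 + 106.124)
= 10.9141 m


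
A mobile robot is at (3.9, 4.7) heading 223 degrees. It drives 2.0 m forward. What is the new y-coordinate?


y_new = y0 + d*sin(theta)
= 4.7 + 2.0*sin(223)
= 4.7 + -1.364
= 3.336


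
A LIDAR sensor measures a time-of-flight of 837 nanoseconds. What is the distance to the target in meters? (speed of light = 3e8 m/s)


tof = 837 ns = 8.37e-07 s
dist = c * tof / 2
= 3e8 * 8.37e-07 / 2
= 125.55 m


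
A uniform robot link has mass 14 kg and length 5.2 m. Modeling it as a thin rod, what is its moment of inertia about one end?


I = (1/3) * m * L^2
= (1/3) * 14 * 5.2^2
= 0.333333 * 14 * 27.04
= 126.1867 kg*m^2


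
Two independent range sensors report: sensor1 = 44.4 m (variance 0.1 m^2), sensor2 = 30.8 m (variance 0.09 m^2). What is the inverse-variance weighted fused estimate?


w1 = (1/var1) / (1/var1 + 1/var2)
   = 10.0 / (10.0 + 11.1111) = 0.4737
w2 = 1 - w1 = 0.5263
fused = w1*s1 + w2*s2 = 21.0316 + 16.2105
= 37.2421 m


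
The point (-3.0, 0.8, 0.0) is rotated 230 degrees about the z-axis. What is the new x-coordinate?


Rotation about z-axis: x' = x*cos(theta) - y*sin(theta)
= -3.0 * -0.6428 - 0.8 * -0.766
= 2.5412


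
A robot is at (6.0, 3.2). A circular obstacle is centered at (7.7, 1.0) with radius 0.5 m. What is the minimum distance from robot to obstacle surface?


center_dist = sqrt((6.0-7.7)^2 + (3.2-1.0)^2)
= sqrt(2.89 + 4.84)
= 2.7803
min_dist = center_dist - radius = 2.7803 - 0.5 = 2.2803 m


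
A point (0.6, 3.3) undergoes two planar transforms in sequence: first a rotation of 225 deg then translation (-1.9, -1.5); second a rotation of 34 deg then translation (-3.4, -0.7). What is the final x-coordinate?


After transform 1:
x1 = cos(225)*0.6 - sin(225)*3.3 + -1.9 = 0.0092
y1 = sin(225)*0.6 + cos(225)*3.3 + -1.5 = -4.2577
After transform 2:
x2 = cos(34)*0.0092 - sin(34)*-4.2577 + -3.4
= -1.0115


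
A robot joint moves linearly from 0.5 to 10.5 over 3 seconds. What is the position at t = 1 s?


s = t/T = 1/3 = 0.3333
p(t) = p0 + (pf-p0)*s
= 0.5 + (10.5 - 0.5) * 0.3333
= 3.8333


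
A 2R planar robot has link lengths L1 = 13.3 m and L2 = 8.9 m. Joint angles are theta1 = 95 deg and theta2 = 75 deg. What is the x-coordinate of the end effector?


Convert angles to radians: theta1 = 1.6581, theta2 = 1.309
x = L1*cos(theta1) + L2*cos(theta1+theta2)
x = -1.1592 + -8.7648
x = -9.924


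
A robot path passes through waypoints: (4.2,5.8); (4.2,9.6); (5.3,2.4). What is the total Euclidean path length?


Segment lengths:
  seg1 = sqrt((0.0)^2 + (3.8)^2) = 3.8
  seg2 = sqrt((1.1)^2 + (-7.2)^2) = 7.2835
Total = 11.0835


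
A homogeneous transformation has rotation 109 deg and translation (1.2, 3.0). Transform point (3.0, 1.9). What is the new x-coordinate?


x' = cos(theta)*px - sin(theta)*py + tx
= -0.3256*3.0 - 0.9455*1.9 + 1.2
= -1.5732


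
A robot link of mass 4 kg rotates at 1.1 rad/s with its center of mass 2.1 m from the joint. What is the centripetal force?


F = m * omega^2 * r
= 4 * 1.1^2 * 2.1
= 4 * 1.21 * 2.1
= 10.164 N


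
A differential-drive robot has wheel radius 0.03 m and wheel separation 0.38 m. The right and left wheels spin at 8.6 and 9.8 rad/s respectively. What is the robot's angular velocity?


vR = r*wR = 0.03*8.6 = 0.258 m/s
vL = r*wL = 0.03*9.8 = 0.294 m/s
v = (vR+vL)/2 = 0.276 m/s
omega = (vR-vL)/L = -0.0947 rad/s
angular velocity = -0.0947 rad/s


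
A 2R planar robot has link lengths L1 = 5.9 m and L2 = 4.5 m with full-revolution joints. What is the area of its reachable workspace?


r_max = L1 + L2 = 10.4 m
r_min = |L1 - L2| = 1.4 m
Area = pi*(r_max^2 - r_min^2)
= pi*(108.16 - 1.96)
= pi * 106.2
= 333.6371 m^2


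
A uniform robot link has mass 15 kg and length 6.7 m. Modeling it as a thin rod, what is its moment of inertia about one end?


I = (1/3) * m * L^2
= (1/3) * 15 * 6.7^2
= 0.333333 * 15 * 44.89
= 224.45 kg*m^2


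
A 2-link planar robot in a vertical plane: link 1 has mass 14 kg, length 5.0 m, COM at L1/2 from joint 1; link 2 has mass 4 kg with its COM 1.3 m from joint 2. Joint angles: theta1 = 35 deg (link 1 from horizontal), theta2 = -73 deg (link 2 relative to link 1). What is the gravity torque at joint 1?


Horizontal distance from joint 1 to link-1 COM:
  x_c1 = (L1/2)*cos(t1) = 2.5 * 0.8192 = 2.0479 m
Horizontal distance from joint 1 to link-2 COM:
  x_c2 = L1*cos(t1) + Lc2*cos(t1+t2)
       = 5.0*0.8192 + 1.3*0.788 = 5.1202 m
tau1 = m1*g*x_c1 + m2*g*x_c2
     = 14*9.81*2.0479 + 4*9.81*5.1202
     = 281.2559 + 200.9156
     = 482.1715 Nm


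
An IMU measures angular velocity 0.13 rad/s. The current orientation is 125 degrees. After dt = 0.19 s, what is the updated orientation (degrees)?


delta_theta = w * dt = 0.13 * 0.19 = 0.0247 rad
= 1.4152 deg
theta_new = 125 + 1.4152 = 126.4152 deg


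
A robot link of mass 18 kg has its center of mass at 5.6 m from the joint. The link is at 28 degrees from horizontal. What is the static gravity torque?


tau = m*g*L*cos(angle)
= 18 * 9.81 * 5.6 * cos(28 deg)
= 18 * 9.81 * 5.6 * 0.8829
= 873.101 Nm


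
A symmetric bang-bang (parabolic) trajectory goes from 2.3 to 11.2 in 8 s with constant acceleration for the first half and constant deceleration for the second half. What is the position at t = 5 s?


Symmetric rest-to-rest: each phase covers (pf-p0)/2 in time T/2. 0.5*a*(T/2)^2 = (pf-p0)/2 => a = 4*(pf-p0)/T^2
a = 4*(11.2-2.3)/8^2 = 0.5562
t = 5 is in the deceleration phase (t > T/2).
p = pf - 0.5*a*(T-t)^2 = 11.2 - 0.5*0.5562*3^2
= 8.6969


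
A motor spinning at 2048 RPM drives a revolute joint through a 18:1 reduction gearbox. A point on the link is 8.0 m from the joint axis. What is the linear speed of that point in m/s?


omega_motor = 2048 * 2*pi/60 = 214.4661 rad/s
omega_joint = omega_motor / 18 = 11.9148 rad/s
v = omega_joint * r = 11.9148 * 8.0
= 95.3182 m/s


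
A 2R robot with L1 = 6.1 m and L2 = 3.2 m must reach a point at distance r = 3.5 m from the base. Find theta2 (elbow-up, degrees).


cos(theta2) = (r^2 - L1^2 - L2^2) / (2*L1*L2)
cos(theta2) = (12.25 - 37.21 - 10.24) / 39.04
cos(theta2) = -0.901639
theta2 = 154.3744 degrees


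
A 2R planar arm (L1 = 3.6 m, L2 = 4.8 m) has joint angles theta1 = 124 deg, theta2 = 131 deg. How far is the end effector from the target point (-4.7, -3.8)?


End effector via forward kinematics:
x = L1*cos(t1) + L2*cos(t1+t2) = -3.2554
y = L1*sin(t1) + L2*sin(t1+t2) = -1.6519
Distance to target:
d = sqrt((-4.7 - -3.2554)^2 + (-3.8 - -1.6519)^2)
= sqrt(2.0868 + 4.6143)
= 2.5886 m


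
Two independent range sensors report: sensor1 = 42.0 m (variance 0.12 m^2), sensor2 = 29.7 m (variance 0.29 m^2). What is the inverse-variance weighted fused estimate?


w1 = (1/var1) / (1/var1 + 1/var2)
   = 8.3333 / (8.3333 + 3.4483) = 0.7073
w2 = 1 - w1 = 0.2927
fused = w1*s1 + w2*s2 = 29.7073 + 8.6927
= 38.4 m


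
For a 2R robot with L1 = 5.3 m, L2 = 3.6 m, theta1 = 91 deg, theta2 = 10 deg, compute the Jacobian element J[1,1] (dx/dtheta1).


J[1,1] = -L1*sin(t1) - L2*sin(t1+t2)
= -5.3*sin(91) - 3.6*sin(101)
= -8.8331


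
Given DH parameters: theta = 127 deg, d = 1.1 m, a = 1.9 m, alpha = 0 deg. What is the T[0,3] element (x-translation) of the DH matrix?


T[0,3] = a * cos(theta)
= 1.9 * cos(127 deg)
= 1.9 * -0.6018
= -1.1434


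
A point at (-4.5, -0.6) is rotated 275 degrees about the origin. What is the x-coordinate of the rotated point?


x' = x*cos(theta) - y*sin(theta)
cos(275 deg) = 0.0872, sin(275 deg) = -0.9962
x' = -4.5 * 0.0872 - -0.6 * -0.9962
= -0.3922 - 0.5977
= -0.9899


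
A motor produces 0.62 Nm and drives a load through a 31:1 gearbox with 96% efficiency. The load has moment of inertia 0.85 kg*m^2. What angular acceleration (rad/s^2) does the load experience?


tau_out = tau_motor * N * eta
= 0.62 * 31 * 0.96 = 18.4512 Nm
alpha = tau_out / I = 18.4512 / 0.85
= 21.7073 rad/s^2


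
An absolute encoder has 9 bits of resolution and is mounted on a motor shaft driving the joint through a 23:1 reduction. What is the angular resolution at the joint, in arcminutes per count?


counts = 2^9 = 512
effective counts at joint = 512 * 23 = 11776
resolution = 360*60 / 11776
= 1.8342 arcmin/count


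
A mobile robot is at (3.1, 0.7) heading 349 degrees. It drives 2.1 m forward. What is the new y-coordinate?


y_new = y0 + d*sin(theta)
= 0.7 + 2.1*sin(349)
= 0.7 + -0.4007
= 0.2993


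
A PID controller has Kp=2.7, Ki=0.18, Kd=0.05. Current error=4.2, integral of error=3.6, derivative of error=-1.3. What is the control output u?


u = Kp*e + Ki*int(e) + Kd*de/dt
= 2.7*4.2 + 0.18*3.6 + 0.05*(-1.3)
= 11.34 + 0.648 + -0.065
= 11.923


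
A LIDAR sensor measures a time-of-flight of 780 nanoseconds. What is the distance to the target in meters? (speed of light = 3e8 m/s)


tof = 780 ns = 7.8e-07 s
dist = c * tof / 2
= 3e8 * 7.8e-07 / 2
= 117.0 m


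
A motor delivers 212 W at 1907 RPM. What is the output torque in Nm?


omega = 1907 * 2*pi/60 = 199.7006 rad/s
tau = P / omega = 212 / 199.7006
= 1.0616 Nm


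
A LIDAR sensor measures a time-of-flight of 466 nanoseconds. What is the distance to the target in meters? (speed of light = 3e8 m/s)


tof = 466 ns = 4.66e-07 s
dist = c * tof / 2
= 3e8 * 4.66e-07 / 2
= 69.9 m


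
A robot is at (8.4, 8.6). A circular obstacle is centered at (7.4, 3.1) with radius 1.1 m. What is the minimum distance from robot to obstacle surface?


center_dist = sqrt((8.4-7.4)^2 + (8.6-3.1)^2)
= sqrt(1.0 + 30.25)
= 5.5902
min_dist = center_dist - radius = 5.5902 - 1.1 = 4.4902 m


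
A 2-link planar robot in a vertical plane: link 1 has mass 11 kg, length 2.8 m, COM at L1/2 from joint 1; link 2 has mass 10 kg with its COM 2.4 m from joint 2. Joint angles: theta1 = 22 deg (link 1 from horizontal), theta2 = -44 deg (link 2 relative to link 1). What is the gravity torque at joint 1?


Horizontal distance from joint 1 to link-1 COM:
  x_c1 = (L1/2)*cos(t1) = 1.4 * 0.9272 = 1.2981 m
Horizontal distance from joint 1 to link-2 COM:
  x_c2 = L1*cos(t1) + Lc2*cos(t1+t2)
       = 2.8*0.9272 + 2.4*0.9272 = 4.8214 m
tau1 = m1*g*x_c1 + m2*g*x_c2
     = 11*9.81*1.2981 + 10*9.81*4.8214
     = 140.0734 + 472.975
     = 613.0484 Nm


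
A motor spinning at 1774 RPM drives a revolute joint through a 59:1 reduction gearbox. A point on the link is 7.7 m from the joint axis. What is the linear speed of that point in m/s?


omega_motor = 1774 * 2*pi/60 = 185.7728 rad/s
omega_joint = omega_motor / 59 = 3.1487 rad/s
v = omega_joint * r = 3.1487 * 7.7
= 24.2449 m/s


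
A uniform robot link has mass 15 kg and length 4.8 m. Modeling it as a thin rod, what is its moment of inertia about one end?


I = (1/3) * m * L^2
= (1/3) * 15 * 4.8^2
= 0.333333 * 15 * 23.04
= 115.2 kg*m^2


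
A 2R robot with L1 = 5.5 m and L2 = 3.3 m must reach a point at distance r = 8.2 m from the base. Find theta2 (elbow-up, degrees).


cos(theta2) = (r^2 - L1^2 - L2^2) / (2*L1*L2)
cos(theta2) = (67.24 - 30.25 - 10.89) / 36.3
cos(theta2) = 0.719008
theta2 = 44.0273 degrees


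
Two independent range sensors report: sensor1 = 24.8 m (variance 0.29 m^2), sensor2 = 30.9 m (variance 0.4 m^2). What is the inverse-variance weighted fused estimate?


w1 = (1/var1) / (1/var1 + 1/var2)
   = 3.4483 / (3.4483 + 2.5) = 0.5797
w2 = 1 - w1 = 0.4203
fused = w1*s1 + w2*s2 = 14.3768 + 12.987
= 27.3638 m


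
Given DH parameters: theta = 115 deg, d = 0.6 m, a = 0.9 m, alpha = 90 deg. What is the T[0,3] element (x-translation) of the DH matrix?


T[0,3] = a * cos(theta)
= 0.9 * cos(115 deg)
= 0.9 * -0.4226
= -0.3804


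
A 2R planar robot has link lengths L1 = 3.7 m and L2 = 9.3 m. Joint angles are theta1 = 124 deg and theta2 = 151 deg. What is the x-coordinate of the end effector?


Convert angles to radians: theta1 = 2.1642, theta2 = 2.6354
x = L1*cos(theta1) + L2*cos(theta1+theta2)
x = -2.069 + 0.8105
x = -1.2585


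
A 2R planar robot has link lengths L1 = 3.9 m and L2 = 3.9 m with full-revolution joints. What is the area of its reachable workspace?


r_max = L1 + L2 = 7.8 m
r_min = |L1 - L2| = 0.0 m
Area = pi*(r_max^2 - r_min^2)
= pi*(60.84 - 0.0)
= pi * 60.84
= 191.1345 m^2


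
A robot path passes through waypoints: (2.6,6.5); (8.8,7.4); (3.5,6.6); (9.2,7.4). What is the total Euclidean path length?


Segment lengths:
  seg1 = sqrt((6.2)^2 + (0.9)^2) = 6.265
  seg2 = sqrt((-5.3)^2 + (-0.8)^2) = 5.36
  seg3 = sqrt((5.7)^2 + (0.8)^2) = 5.7559
Total = 17.3809


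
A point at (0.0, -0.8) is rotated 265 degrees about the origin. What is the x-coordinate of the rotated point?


x' = x*cos(theta) - y*sin(theta)
cos(265 deg) = -0.0872, sin(265 deg) = -0.9962
x' = 0.0 * -0.0872 - -0.8 * -0.9962
= -0.0 - 0.797
= -0.797


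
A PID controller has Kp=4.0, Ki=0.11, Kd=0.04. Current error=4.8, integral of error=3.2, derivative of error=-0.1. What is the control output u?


u = Kp*e + Ki*int(e) + Kd*de/dt
= 4.0*4.8 + 0.11*3.2 + 0.04*(-0.1)
= 19.2 + 0.352 + -0.004
= 19.548


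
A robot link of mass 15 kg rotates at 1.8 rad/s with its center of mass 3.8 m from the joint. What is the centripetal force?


F = m * omega^2 * r
= 15 * 1.8^2 * 3.8
= 15 * 3.24 * 3.8
= 184.68 N


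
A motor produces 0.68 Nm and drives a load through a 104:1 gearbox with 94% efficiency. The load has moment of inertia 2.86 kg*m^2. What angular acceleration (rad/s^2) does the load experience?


tau_out = tau_motor * N * eta
= 0.68 * 104 * 0.94 = 66.4768 Nm
alpha = tau_out / I = 66.4768 / 2.86
= 23.2436 rad/s^2


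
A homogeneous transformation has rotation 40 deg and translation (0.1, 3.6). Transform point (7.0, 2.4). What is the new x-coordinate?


x' = cos(theta)*px - sin(theta)*py + tx
= 0.766*7.0 - 0.6428*2.4 + 0.1
= 3.9196


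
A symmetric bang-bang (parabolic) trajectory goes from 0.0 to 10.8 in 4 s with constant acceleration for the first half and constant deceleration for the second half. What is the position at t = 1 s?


Symmetric rest-to-rest: each phase covers (pf-p0)/2 in time T/2. 0.5*a*(T/2)^2 = (pf-p0)/2 => a = 4*(pf-p0)/T^2
a = 4*(10.8-0.0)/4^2 = 2.7
t = 1 is in the acceleration phase (t <= T/2).
p = p0 + 0.5*a*t^2 = 0.0 + 0.5*2.7*1^2
= 1.35


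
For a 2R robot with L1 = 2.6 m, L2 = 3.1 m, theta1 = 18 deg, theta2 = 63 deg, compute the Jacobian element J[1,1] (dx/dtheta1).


J[1,1] = -L1*sin(t1) - L2*sin(t1+t2)
= -2.6*sin(18) - 3.1*sin(81)
= -3.8653


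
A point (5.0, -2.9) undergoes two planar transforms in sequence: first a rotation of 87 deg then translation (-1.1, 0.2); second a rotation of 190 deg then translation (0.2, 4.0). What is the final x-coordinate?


After transform 1:
x1 = cos(87)*5.0 - sin(87)*-2.9 + -1.1 = 2.0577
y1 = sin(87)*5.0 + cos(87)*-2.9 + 0.2 = 5.0414
After transform 2:
x2 = cos(190)*2.0577 - sin(190)*5.0414 + 0.2
= -0.951


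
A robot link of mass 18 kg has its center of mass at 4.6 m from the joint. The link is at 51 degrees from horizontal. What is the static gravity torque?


tau = m*g*L*cos(angle)
= 18 * 9.81 * 4.6 * cos(51 deg)
= 18 * 9.81 * 4.6 * 0.6293
= 511.1768 Nm


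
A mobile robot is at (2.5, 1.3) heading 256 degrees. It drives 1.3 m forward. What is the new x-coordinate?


x_new = x0 + d*cos(theta)
= 2.5 + 1.3*cos(256)
= 2.5 + -0.3145
= 2.1855


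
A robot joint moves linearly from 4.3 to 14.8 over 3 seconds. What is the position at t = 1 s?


s = t/T = 1/3 = 0.3333
p(t) = p0 + (pf-p0)*s
= 4.3 + (14.8 - 4.3) * 0.3333
= 7.8


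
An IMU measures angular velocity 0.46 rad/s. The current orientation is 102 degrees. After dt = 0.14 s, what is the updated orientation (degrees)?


delta_theta = w * dt = 0.46 * 0.14 = 0.0644 rad
= 3.6898 deg
theta_new = 102 + 3.6898 = 105.6898 deg


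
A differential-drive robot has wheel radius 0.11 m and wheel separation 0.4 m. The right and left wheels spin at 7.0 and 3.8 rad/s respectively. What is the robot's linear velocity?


vR = r*wR = 0.11*7.0 = 0.77 m/s
vL = r*wL = 0.11*3.8 = 0.418 m/s
v = (vR+vL)/2 = 0.594 m/s
omega = (vR-vL)/L = 0.88 rad/s
linear velocity = 0.594 m/s


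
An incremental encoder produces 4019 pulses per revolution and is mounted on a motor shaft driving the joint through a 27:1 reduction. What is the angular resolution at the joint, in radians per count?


counts per rev = 4019
effective counts at joint = 4019 * 27 = 108513
resolution = 2*pi / 108513
= 5.7903e-05 rad/count


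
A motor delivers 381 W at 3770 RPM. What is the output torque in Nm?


omega = 3770 * 2*pi/60 = 394.7935 rad/s
tau = P / omega = 381 / 394.7935
= 0.9651 Nm


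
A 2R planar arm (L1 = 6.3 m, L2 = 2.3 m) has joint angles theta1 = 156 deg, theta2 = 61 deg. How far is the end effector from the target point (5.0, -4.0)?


End effector via forward kinematics:
x = L1*cos(t1) + L2*cos(t1+t2) = -7.5922
y = L1*sin(t1) + L2*sin(t1+t2) = 1.1783
Distance to target:
d = sqrt((5.0 - -7.5922)^2 + (-4.0 - 1.1783)^2)
= sqrt(158.5635 + 26.8144)
= 13.6154 m
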